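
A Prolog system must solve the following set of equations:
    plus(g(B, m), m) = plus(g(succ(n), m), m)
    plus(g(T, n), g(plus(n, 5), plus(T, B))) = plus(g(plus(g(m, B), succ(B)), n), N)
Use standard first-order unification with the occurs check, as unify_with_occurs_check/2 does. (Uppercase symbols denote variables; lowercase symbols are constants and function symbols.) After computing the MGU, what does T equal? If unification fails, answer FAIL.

plus(g(m, succ(n)), succ(succ(n)))

Decompose plus/2: g(B, m) = g(succ(n), m),  m = m.
Decompose g/2: B = succ(n),  m = m.
Bind B := succ(n); substituting into the one remaining equation that mentions B gives: plus(g(T, n), g(plus(n, 5), plus(T, succ(n)))) = plus(g(plus(g(m, succ(n)), succ(succ(n))), n), N).
Delete trivial equation m = m.
Delete trivial equation m = m.
Decompose plus/2: g(T, n) = g(plus(g(m, succ(n)), succ(succ(n))), n),  g(plus(n, 5), plus(T, succ(n))) = N.
Decompose g/2: T = plus(g(m, succ(n)), succ(succ(n))),  n = n.
Bind T := plus(g(m, succ(n)), succ(succ(n))); substituting into the one remaining equation that mentions T gives: g(plus(n, 5), plus(plus(g(m, succ(n)), succ(succ(n))), succ(n))) = N.
Delete trivial equation n = n.
Bind N := g(plus(n, 5), plus(plus(g(m, succ(n)), succ(succ(n))), succ(n))).
MGU = { B ↦ succ(n), T ↦ plus(g(m, succ(n)), succ(succ(n))), N ↦ g(plus(n, 5), plus(plus(g(m, succ(n)), succ(succ(n))), succ(n))) }, so T ↦ plus(g(m, succ(n)), succ(succ(n))).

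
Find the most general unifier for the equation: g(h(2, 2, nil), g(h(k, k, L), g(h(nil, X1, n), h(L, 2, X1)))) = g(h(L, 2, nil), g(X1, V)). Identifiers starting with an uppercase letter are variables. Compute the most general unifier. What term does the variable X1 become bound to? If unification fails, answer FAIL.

h(k, k, 2)

Decompose g/2: h(2, 2, nil) = h(L, 2, nil),  g(h(k, k, L), g(h(nil, X1, n), h(L, 2, X1))) = g(X1, V).
Decompose h/3: 2 = L,  2 = 2,  nil = nil.
Bind L := 2; substituting into the one remaining equation that mentions L gives: g(h(k, k, 2), g(h(nil, X1, n), h(2, 2, X1))) = g(X1, V).
Delete trivial equation 2 = 2.
Delete trivial equation nil = nil.
Decompose g/2: h(k, k, 2) = X1,  g(h(nil, X1, n), h(2, 2, X1)) = V.
Bind X1 := h(k, k, 2); substituting into the remaining equation gives: g(h(nil, h(k, k, 2), n), h(2, 2, h(k, k, 2))) = V.
Bind V := g(h(nil, h(k, k, 2), n), h(2, 2, h(k, k, 2))).
MGU = { L -> 2, X1 -> h(k, k, 2), V -> g(h(nil, h(k, k, 2), n), h(2, 2, h(k, k, 2))) }, so X1 -> h(k, k, 2).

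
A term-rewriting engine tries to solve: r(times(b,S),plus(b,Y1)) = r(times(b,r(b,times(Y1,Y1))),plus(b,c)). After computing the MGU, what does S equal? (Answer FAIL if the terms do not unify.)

Decompose r/2: times(b,S) = times(b,r(b,times(Y1,Y1))),  plus(b,Y1) = plus(b,c).
Decompose times/2: b = b,  S = r(b,times(Y1,Y1)).
Delete trivial equation b = b.
Bind S := r(b,times(Y1,Y1)); no other remaining equation mentions S.
Decompose plus/2: b = b,  Y1 = c.
Delete trivial equation b = b.
Bind Y1 := c. Substituting into the earlier binding gives S := r(b,times(c,c)).
MGU = { S ↦ r(b,times(c,c)), Y1 ↦ c }, so S ↦ r(b,times(c,c)).

r(b,times(c,c))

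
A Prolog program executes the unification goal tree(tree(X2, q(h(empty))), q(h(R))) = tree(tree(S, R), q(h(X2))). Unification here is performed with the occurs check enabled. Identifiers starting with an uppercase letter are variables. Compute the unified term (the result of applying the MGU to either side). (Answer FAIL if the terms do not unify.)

Decompose tree/2: tree(X2, q(h(empty))) = tree(S, R),  q(h(R)) = q(h(X2)).
Decompose tree/2: X2 = S,  q(h(empty)) = R.
Bind X2 := S; substituting into the one remaining equation that mentions X2 gives: q(h(R)) = q(h(S)).
Bind R := q(h(empty)); substituting into the remaining equation gives: q(h(q(h(empty)))) = q(h(S)).
Decompose q/1: h(q(h(empty))) = h(S).
Decompose h/1: q(h(empty)) = S.
Bind S := q(h(empty)). Substituting into the earlier binding gives X2 := q(h(empty)).
Applying the MGU to either side gives tree(tree(q(h(empty)), q(h(empty))), q(h(q(h(empty))))).

tree(tree(q(h(empty)), q(h(empty))), q(h(q(h(empty)))))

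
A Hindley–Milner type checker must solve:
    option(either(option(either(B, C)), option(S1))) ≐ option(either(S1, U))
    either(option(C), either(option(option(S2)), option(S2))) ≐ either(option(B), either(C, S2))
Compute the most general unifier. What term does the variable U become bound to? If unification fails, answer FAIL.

Decompose option/1: either(option(either(B, C)), option(S1)) ≐ either(S1, U).
Decompose either/2: option(either(B, C)) ≐ S1,  option(S1) ≐ U.
Bind S1 := option(either(B, C)); substituting into the one remaining equation that mentions S1 gives: option(option(either(B, C))) ≐ U.
Bind U := option(option(either(B, C))); no other remaining equation mentions U.
Decompose either/2: option(C) ≐ option(B),  either(option(option(S2)), option(S2)) ≐ either(C, S2).
Decompose option/1: C ≐ B.
Bind C := B; substituting into the remaining equation gives: either(option(option(S2)), option(S2)) ≐ either(B, S2). Substituting into the earlier bindings gives S1 := option(either(B, B)), U := option(option(either(B, B))).
Decompose either/2: option(option(S2)) ≐ B,  option(S2) ≐ S2.
Bind B := option(option(S2)); no other remaining equation mentions B. Substituting into the earlier bindings gives S1 := option(either(option(option(S2)), option(option(S2)))), U := option(option(either(option(option(S2)), option(option(S2))))), C := option(option(S2)).
Occurs check fails: S2 occurs in option(S2); the equation S2 ≐ option(S2) has no finite solution.

FAIL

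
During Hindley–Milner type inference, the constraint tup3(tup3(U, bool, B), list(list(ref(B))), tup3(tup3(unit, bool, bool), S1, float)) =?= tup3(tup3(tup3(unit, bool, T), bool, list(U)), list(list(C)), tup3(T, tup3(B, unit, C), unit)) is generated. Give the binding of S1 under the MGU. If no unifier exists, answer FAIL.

Decompose tup3/3: tup3(U, bool, B) =?= tup3(tup3(unit, bool, T), bool, list(U)),  list(list(ref(B))) =?= list(list(C)),  tup3(tup3(unit, bool, bool), S1, float) =?= tup3(T, tup3(B, unit, C), unit).
Decompose tup3/3: U =?= tup3(unit, bool, T),  bool =?= bool,  B =?= list(U).
Bind U := tup3(unit, bool, T); substituting into the one remaining equation that mentions U gives: B =?= list(tup3(unit, bool, T)).
Delete trivial equation bool =?= bool.
Bind B := list(tup3(unit, bool, T)); substituting into the remaining equations gives: list(list(ref(list(tup3(unit, bool, T))))) =?= list(list(C)),  tup3(tup3(unit, bool, bool), S1, float) =?= tup3(T, tup3(list(tup3(unit, bool, T)), unit, C), unit).
Decompose list/1: list(ref(list(tup3(unit, bool, T)))) =?= list(C).
Decompose list/1: ref(list(tup3(unit, bool, T))) =?= C.
Bind C := ref(list(tup3(unit, bool, T))); substituting into the remaining equation gives: tup3(tup3(unit, bool, bool), S1, float) =?= tup3(T, tup3(list(tup3(unit, bool, T)), unit, ref(list(tup3(unit, bool, T)))), unit).
Decompose tup3/3: tup3(unit, bool, bool) =?= T,  S1 =?= tup3(list(tup3(unit, bool, T)), unit, ref(list(tup3(unit, bool, T)))),  float =?= unit.
Bind T := tup3(unit, bool, bool); substituting into the one remaining equation that mentions T gives: S1 =?= tup3(list(tup3(unit, bool, tup3(unit, bool, bool))), unit, ref(list(tup3(unit, bool, tup3(unit, bool, bool))))). Substituting into the earlier bindings gives U := tup3(unit, bool, tup3(unit, bool, bool)), B := list(tup3(unit, bool, tup3(unit, bool, bool))), C := ref(list(tup3(unit, bool, tup3(unit, bool, bool)))).
Bind S1 := tup3(list(tup3(unit, bool, tup3(unit, bool, bool))), unit, ref(list(tup3(unit, bool, tup3(unit, bool, bool))))); no other remaining equation mentions S1.
Clash: constants float and unit differ; no unifier exists.

FAIL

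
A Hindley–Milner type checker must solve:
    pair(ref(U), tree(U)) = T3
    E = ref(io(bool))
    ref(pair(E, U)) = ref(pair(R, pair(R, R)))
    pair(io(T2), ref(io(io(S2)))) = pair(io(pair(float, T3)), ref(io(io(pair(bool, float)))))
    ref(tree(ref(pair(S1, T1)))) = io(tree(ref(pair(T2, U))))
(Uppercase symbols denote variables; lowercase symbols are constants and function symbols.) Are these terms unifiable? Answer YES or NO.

NO

Bind T3 := pair(ref(U), tree(U)); substituting into the one remaining equation that mentions T3 gives: pair(io(T2), ref(io(io(S2)))) = pair(io(pair(float, pair(ref(U), tree(U)))), ref(io(io(pair(bool, float))))).
Bind E := ref(io(bool)); substituting into the one remaining equation that mentions E gives: ref(pair(ref(io(bool)), U)) = ref(pair(R, pair(R, R))).
Decompose ref/1: pair(ref(io(bool)), U) = pair(R, pair(R, R)).
Decompose pair/2: ref(io(bool)) = R,  U = pair(R, R).
Bind R := ref(io(bool)); substituting into the one remaining equation that mentions R gives: U = pair(ref(io(bool)), ref(io(bool))).
Bind U := pair(ref(io(bool)), ref(io(bool))); substituting into the remaining equations gives: pair(io(T2), ref(io(io(S2)))) = pair(io(pair(float, pair(ref(pair(ref(io(bool)), ref(io(bool)))), tree(pair(ref(io(bool)), ref(io(bool))))))), ref(io(io(pair(bool, float))))),  ref(tree(ref(pair(S1, T1)))) = io(tree(ref(pair(T2, pair(ref(io(bool)), ref(io(bool))))))). Substituting into the earlier binding gives T3 := pair(ref(pair(ref(io(bool)), ref(io(bool)))), tree(pair(ref(io(bool)), ref(io(bool))))).
Decompose pair/2: io(T2) = io(pair(float, pair(ref(pair(ref(io(bool)), ref(io(bool)))), tree(pair(ref(io(bool)), ref(io(bool))))))),  ref(io(io(S2))) = ref(io(io(pair(bool, float)))).
Decompose io/1: T2 = pair(float, pair(ref(pair(ref(io(bool)), ref(io(bool)))), tree(pair(ref(io(bool)), ref(io(bool)))))).
Bind T2 := pair(float, pair(ref(pair(ref(io(bool)), ref(io(bool)))), tree(pair(ref(io(bool)), ref(io(bool)))))); substituting into the one remaining equation that mentions T2 gives: ref(tree(ref(pair(S1, T1)))) = io(tree(ref(pair(pair(float, pair(ref(pair(ref(io(bool)), ref(io(bool)))), tree(pair(ref(io(bool)), ref(io(bool)))))), pair(ref(io(bool)), ref(io(bool))))))).
Decompose ref/1: io(io(S2)) = io(io(pair(bool, float))).
Decompose io/1: io(S2) = io(pair(bool, float)).
Decompose io/1: S2 = pair(bool, float).
Bind S2 := pair(bool, float); no other remaining equation mentions S2.
Clash: head symbols differ (ref/1 vs io/1); no unifier exists.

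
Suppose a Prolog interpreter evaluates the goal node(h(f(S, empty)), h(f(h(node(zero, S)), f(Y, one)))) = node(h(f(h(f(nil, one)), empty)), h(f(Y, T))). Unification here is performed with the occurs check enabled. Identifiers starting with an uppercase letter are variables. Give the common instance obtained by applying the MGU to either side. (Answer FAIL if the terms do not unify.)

Decompose node/2: h(f(S, empty)) = h(f(h(f(nil, one)), empty)),  h(f(h(node(zero, S)), f(Y, one))) = h(f(Y, T)).
Decompose h/1: f(S, empty) = f(h(f(nil, one)), empty).
Decompose f/2: S = h(f(nil, one)),  empty = empty.
Bind S := h(f(nil, one)); substituting into the one remaining equation that mentions S gives: h(f(h(node(zero, h(f(nil, one)))), f(Y, one))) = h(f(Y, T)).
Delete trivial equation empty = empty.
Decompose h/1: f(h(node(zero, h(f(nil, one)))), f(Y, one)) = f(Y, T).
Decompose f/2: h(node(zero, h(f(nil, one)))) = Y,  f(Y, one) = T.
Bind Y := h(node(zero, h(f(nil, one)))); substituting into the remaining equation gives: f(h(node(zero, h(f(nil, one)))), one) = T.
Bind T := f(h(node(zero, h(f(nil, one)))), one).
Applying the MGU to either side gives node(h(f(h(f(nil, one)), empty)), h(f(h(node(zero, h(f(nil, one)))), f(h(node(zero, h(f(nil, one)))), one)))).

node(h(f(h(f(nil, one)), empty)), h(f(h(node(zero, h(f(nil, one)))), f(h(node(zero, h(f(nil, one)))), one))))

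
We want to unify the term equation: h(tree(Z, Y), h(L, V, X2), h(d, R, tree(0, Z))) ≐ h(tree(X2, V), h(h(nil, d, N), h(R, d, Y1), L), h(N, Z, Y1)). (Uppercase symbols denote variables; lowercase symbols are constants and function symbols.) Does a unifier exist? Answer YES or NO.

YES

Decompose h/3: tree(Z, Y) ≐ tree(X2, V),  h(L, V, X2) ≐ h(h(nil, d, N), h(R, d, Y1), L),  h(d, R, tree(0, Z)) ≐ h(N, Z, Y1).
Decompose tree/2: Z ≐ X2,  Y ≐ V.
Bind Z := X2; substituting into the one remaining equation that mentions Z gives: h(d, R, tree(0, X2)) ≐ h(N, X2, Y1).
Bind Y := V; no other remaining equation mentions Y.
Decompose h/3: L ≐ h(nil, d, N),  V ≐ h(R, d, Y1),  X2 ≐ L.
Bind L := h(nil, d, N); substituting into the one remaining equation that mentions L gives: X2 ≐ h(nil, d, N).
Bind V := h(R, d, Y1); no other remaining equation mentions V. Substituting into the earlier binding gives Y := h(R, d, Y1).
Bind X2 := h(nil, d, N); substituting into the remaining equation gives: h(d, R, tree(0, h(nil, d, N))) ≐ h(N, h(nil, d, N), Y1). Substituting into the earlier binding gives Z := h(nil, d, N).
Decompose h/3: d ≐ N,  R ≐ h(nil, d, N),  tree(0, h(nil, d, N)) ≐ Y1.
Bind N := d; substituting into the remaining equations gives: R ≐ h(nil, d, d),  tree(0, h(nil, d, d)) ≐ Y1. Substituting into the earlier bindings gives Z := h(nil, d, d), L := h(nil, d, d), X2 := h(nil, d, d).
Bind R := h(nil, d, d); no other remaining equation mentions R. Substituting into the earlier bindings gives Y := h(h(nil, d, d), d, Y1), V := h(h(nil, d, d), d, Y1).
Bind Y1 := tree(0, h(nil, d, d)). Substituting into the earlier bindings gives Y := h(h(nil, d, d), d, tree(0, h(nil, d, d))), V := h(h(nil, d, d), d, tree(0, h(nil, d, d))).
No equations remain and no clash or occurs-check failure arose, so a unifier exists.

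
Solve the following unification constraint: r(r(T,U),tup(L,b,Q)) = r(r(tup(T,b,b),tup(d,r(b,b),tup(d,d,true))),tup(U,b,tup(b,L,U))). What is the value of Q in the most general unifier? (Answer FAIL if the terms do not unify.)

Decompose r/2: r(T,U) = r(tup(T,b,b),tup(d,r(b,b),tup(d,d,true))),  tup(L,b,Q) = tup(U,b,tup(b,L,U)).
Decompose r/2: T = tup(T,b,b),  U = tup(d,r(b,b),tup(d,d,true)).
Occurs check fails: T occurs in tup(T,b,b); the equation T = tup(T,b,b) has no finite solution.

FAIL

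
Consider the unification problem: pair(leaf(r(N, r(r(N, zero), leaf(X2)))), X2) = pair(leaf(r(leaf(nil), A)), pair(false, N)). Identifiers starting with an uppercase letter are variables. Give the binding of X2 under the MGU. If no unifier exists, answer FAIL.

Decompose pair/2: leaf(r(N, r(r(N, zero), leaf(X2)))) = leaf(r(leaf(nil), A)),  X2 = pair(false, N).
Decompose leaf/1: r(N, r(r(N, zero), leaf(X2))) = r(leaf(nil), A).
Decompose r/2: N = leaf(nil),  r(r(N, zero), leaf(X2)) = A.
Bind N := leaf(nil); substituting into the remaining equations gives: r(r(leaf(nil), zero), leaf(X2)) = A,  X2 = pair(false, leaf(nil)).
Bind A := r(r(leaf(nil), zero), leaf(X2)); no other remaining equation mentions A.
Bind X2 := pair(false, leaf(nil)). Substituting into the earlier binding gives A := r(r(leaf(nil), zero), leaf(pair(false, leaf(nil)))).
MGU = { N := leaf(nil), A := r(r(leaf(nil), zero), leaf(pair(false, leaf(nil)))), X2 := pair(false, leaf(nil)) }, so X2 := pair(false, leaf(nil)).

pair(false, leaf(nil))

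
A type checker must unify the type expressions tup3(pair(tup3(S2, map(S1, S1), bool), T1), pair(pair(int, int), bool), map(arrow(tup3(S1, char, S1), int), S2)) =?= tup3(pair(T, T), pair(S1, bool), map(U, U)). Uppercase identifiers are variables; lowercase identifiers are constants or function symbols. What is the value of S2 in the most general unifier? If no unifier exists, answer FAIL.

arrow(tup3(pair(int, int), char, pair(int, int)), int)

Decompose tup3/3: pair(tup3(S2, map(S1, S1), bool), T1) =?= pair(T, T),  pair(pair(int, int), bool) =?= pair(S1, bool),  map(arrow(tup3(S1, char, S1), int), S2) =?= map(U, U).
Decompose pair/2: tup3(S2, map(S1, S1), bool) =?= T,  T1 =?= T.
Bind T := tup3(S2, map(S1, S1), bool); substituting into the one remaining equation that mentions T gives: T1 =?= tup3(S2, map(S1, S1), bool).
Bind T1 := tup3(S2, map(S1, S1), bool); no other remaining equation mentions T1.
Decompose pair/2: pair(int, int) =?= S1,  bool =?= bool.
Bind S1 := pair(int, int); substituting into the one remaining equation that mentions S1 gives: map(arrow(tup3(pair(int, int), char, pair(int, int)), int), S2) =?= map(U, U). Substituting into the earlier bindings gives T := tup3(S2, map(pair(int, int), pair(int, int)), bool), T1 := tup3(S2, map(pair(int, int), pair(int, int)), bool).
Delete trivial equation bool =?= bool.
Decompose map/2: arrow(tup3(pair(int, int), char, pair(int, int)), int) =?= U,  S2 =?= U.
Bind U := arrow(tup3(pair(int, int), char, pair(int, int)), int); substituting into the remaining equation gives: S2 =?= arrow(tup3(pair(int, int), char, pair(int, int)), int).
Bind S2 := arrow(tup3(pair(int, int), char, pair(int, int)), int). Substituting into the earlier bindings gives T := tup3(arrow(tup3(pair(int, int), char, pair(int, int)), int), map(pair(int, int), pair(int, int)), bool), T1 := tup3(arrow(tup3(pair(int, int), char, pair(int, int)), int), map(pair(int, int), pair(int, int)), bool).
MGU = { T -> tup3(arrow(tup3(pair(int, int), char, pair(int, int)), int), map(pair(int, int), pair(int, int)), bool), T1 -> tup3(arrow(tup3(pair(int, int), char, pair(int, int)), int), map(pair(int, int), pair(int, int)), bool), S1 -> pair(int, int), U -> arrow(tup3(pair(int, int), char, pair(int, int)), int), S2 -> arrow(tup3(pair(int, int), char, pair(int, int)), int) }, so S2 -> arrow(tup3(pair(int, int), char, pair(int, int)), int).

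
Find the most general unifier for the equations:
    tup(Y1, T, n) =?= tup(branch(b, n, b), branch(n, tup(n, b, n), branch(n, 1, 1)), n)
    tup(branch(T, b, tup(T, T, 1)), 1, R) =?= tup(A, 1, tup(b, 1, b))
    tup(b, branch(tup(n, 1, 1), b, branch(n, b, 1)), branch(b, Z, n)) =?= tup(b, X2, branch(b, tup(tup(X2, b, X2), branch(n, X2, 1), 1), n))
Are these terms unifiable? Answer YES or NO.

Decompose tup/3: Y1 =?= branch(b, n, b),  T =?= branch(n, tup(n, b, n), branch(n, 1, 1)),  n =?= n.
Bind Y1 := branch(b, n, b); no other remaining equation mentions Y1.
Bind T := branch(n, tup(n, b, n), branch(n, 1, 1)); substituting into the one remaining equation that mentions T gives: tup(branch(branch(n, tup(n, b, n), branch(n, 1, 1)), b, tup(branch(n, tup(n, b, n), branch(n, 1, 1)), branch(n, tup(n, b, n), branch(n, 1, 1)), 1)), 1, R) =?= tup(A, 1, tup(b, 1, b)).
Delete trivial equation n =?= n.
Decompose tup/3: branch(branch(n, tup(n, b, n), branch(n, 1, 1)), b, tup(branch(n, tup(n, b, n), branch(n, 1, 1)), branch(n, tup(n, b, n), branch(n, 1, 1)), 1)) =?= A,  1 =?= 1,  R =?= tup(b, 1, b).
Bind A := branch(branch(n, tup(n, b, n), branch(n, 1, 1)), b, tup(branch(n, tup(n, b, n), branch(n, 1, 1)), branch(n, tup(n, b, n), branch(n, 1, 1)), 1)); no other remaining equation mentions A.
Delete trivial equation 1 =?= 1.
Bind R := tup(b, 1, b); no other remaining equation mentions R.
Decompose tup/3: b =?= b,  branch(tup(n, 1, 1), b, branch(n, b, 1)) =?= X2,  branch(b, Z, n) =?= branch(b, tup(tup(X2, b, X2), branch(n, X2, 1), 1), n).
Delete trivial equation b =?= b.
Bind X2 := branch(tup(n, 1, 1), b, branch(n, b, 1)); substituting into the remaining equation gives: branch(b, Z, n) =?= branch(b, tup(tup(branch(tup(n, 1, 1), b, branch(n, b, 1)), b, branch(tup(n, 1, 1), b, branch(n, b, 1))), branch(n, branch(tup(n, 1, 1), b, branch(n, b, 1)), 1), 1), n).
Decompose branch/3: b =?= b,  Z =?= tup(tup(branch(tup(n, 1, 1), b, branch(n, b, 1)), b, branch(tup(n, 1, 1), b, branch(n, b, 1))), branch(n, branch(tup(n, 1, 1), b, branch(n, b, 1)), 1), 1),  n =?= n.
Delete trivial equation b =?= b.
Bind Z := tup(tup(branch(tup(n, 1, 1), b, branch(n, b, 1)), b, branch(tup(n, 1, 1), b, branch(n, b, 1))), branch(n, branch(tup(n, 1, 1), b, branch(n, b, 1)), 1), 1); no other remaining equation mentions Z.
Delete trivial equation n =?= n.
No equations remain and no clash or occurs-check failure arose, so a unifier exists.

YES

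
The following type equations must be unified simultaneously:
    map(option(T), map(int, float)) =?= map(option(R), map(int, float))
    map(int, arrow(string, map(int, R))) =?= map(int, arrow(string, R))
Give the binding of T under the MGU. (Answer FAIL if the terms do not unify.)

Decompose map/2: option(T) =?= option(R),  map(int, float) =?= map(int, float).
Decompose option/1: T =?= R.
Bind T := R; no other remaining equation mentions T.
Delete trivial equation map(int, float) =?= map(int, float).
Decompose map/2: int =?= int,  arrow(string, map(int, R)) =?= arrow(string, R).
Delete trivial equation int =?= int.
Decompose arrow/2: string =?= string,  map(int, R) =?= R.
Delete trivial equation string =?= string.
Occurs check fails: R occurs in map(int, R); the equation R =?= map(int, R) has no finite solution.

FAIL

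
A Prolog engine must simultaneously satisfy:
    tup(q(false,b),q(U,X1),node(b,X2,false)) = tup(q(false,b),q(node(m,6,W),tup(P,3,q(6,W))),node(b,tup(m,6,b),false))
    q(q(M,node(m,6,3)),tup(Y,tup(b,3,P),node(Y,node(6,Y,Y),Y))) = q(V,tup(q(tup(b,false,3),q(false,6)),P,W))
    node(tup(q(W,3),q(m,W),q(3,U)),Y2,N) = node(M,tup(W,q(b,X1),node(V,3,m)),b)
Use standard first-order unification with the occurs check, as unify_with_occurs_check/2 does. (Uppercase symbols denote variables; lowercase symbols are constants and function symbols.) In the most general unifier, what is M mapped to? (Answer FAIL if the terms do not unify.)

FAIL

Decompose tup/3: q(false,b) = q(false,b),  q(U,X1) = q(node(m,6,W),tup(P,3,q(6,W))),  node(b,X2,false) = node(b,tup(m,6,b),false).
Delete trivial equation q(false,b) = q(false,b).
Decompose q/2: U = node(m,6,W),  X1 = tup(P,3,q(6,W)).
Bind U := node(m,6,W); substituting into the one remaining equation that mentions U gives: node(tup(q(W,3),q(m,W),q(3,node(m,6,W))),Y2,N) = node(M,tup(W,q(b,X1),node(V,3,m)),b).
Bind X1 := tup(P,3,q(6,W)); substituting into the one remaining equation that mentions X1 gives: node(tup(q(W,3),q(m,W),q(3,node(m,6,W))),Y2,N) = node(M,tup(W,q(b,tup(P,3,q(6,W))),node(V,3,m)),b).
Decompose node/3: b = b,  X2 = tup(m,6,b),  false = false.
Delete trivial equation b = b.
Bind X2 := tup(m,6,b); no other remaining equation mentions X2.
Delete trivial equation false = false.
Decompose q/2: q(M,node(m,6,3)) = V,  tup(Y,tup(b,3,P),node(Y,node(6,Y,Y),Y)) = tup(q(tup(b,false,3),q(false,6)),P,W).
Bind V := q(M,node(m,6,3)); substituting into the one remaining equation that mentions V gives: node(tup(q(W,3),q(m,W),q(3,node(m,6,W))),Y2,N) = node(M,tup(W,q(b,tup(P,3,q(6,W))),node(q(M,node(m,6,3)),3,m)),b).
Decompose tup/3: Y = q(tup(b,false,3),q(false,6)),  tup(b,3,P) = P,  node(Y,node(6,Y,Y),Y) = W.
Bind Y := q(tup(b,false,3),q(false,6)); substituting into the one remaining equation that mentions Y gives: node(q(tup(b,false,3),q(false,6)),node(6,q(tup(b,false,3),q(false,6)),q(tup(b,false,3),q(false,6))),q(tup(b,false,3),q(false,6))) = W.
Occurs check fails: P occurs in tup(b,3,P); the equation P = tup(b,3,P) has no finite solution.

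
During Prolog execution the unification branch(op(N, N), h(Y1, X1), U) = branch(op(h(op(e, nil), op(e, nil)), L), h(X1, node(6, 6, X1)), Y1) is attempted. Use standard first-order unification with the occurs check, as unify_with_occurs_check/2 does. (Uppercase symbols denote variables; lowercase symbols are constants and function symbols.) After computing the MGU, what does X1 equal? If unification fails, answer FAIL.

FAIL

Decompose branch/3: op(N, N) = op(h(op(e, nil), op(e, nil)), L),  h(Y1, X1) = h(X1, node(6, 6, X1)),  U = Y1.
Decompose op/2: N = h(op(e, nil), op(e, nil)),  N = L.
Bind N := h(op(e, nil), op(e, nil)); substituting into the one remaining equation that mentions N gives: h(op(e, nil), op(e, nil)) = L.
Bind L := h(op(e, nil), op(e, nil)); no other remaining equation mentions L.
Decompose h/2: Y1 = X1,  X1 = node(6, 6, X1).
Bind Y1 := X1; substituting into the one remaining equation that mentions Y1 gives: U = X1.
Occurs check fails: X1 occurs in node(6, 6, X1); the equation X1 = node(6, 6, X1) has no finite solution.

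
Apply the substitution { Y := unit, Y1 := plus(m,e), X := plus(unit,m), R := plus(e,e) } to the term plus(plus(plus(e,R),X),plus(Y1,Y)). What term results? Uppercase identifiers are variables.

Replace each occurrence of Y with unit.
Replace each occurrence of Y1 with plus(m,e).
Replace each occurrence of X with plus(unit,m).
Replace each occurrence of R with plus(e,e).
Result: plus(plus(plus(e,plus(e,e)),plus(unit,m)),plus(plus(m,e),unit)).

plus(plus(plus(e,plus(e,e)),plus(unit,m)),plus(plus(m,e),unit))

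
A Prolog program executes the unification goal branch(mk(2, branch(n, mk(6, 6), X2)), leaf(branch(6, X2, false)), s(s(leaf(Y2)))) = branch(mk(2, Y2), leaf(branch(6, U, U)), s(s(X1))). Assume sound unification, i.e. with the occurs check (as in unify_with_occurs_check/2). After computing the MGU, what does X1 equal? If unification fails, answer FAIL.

Decompose branch/3: mk(2, branch(n, mk(6, 6), X2)) = mk(2, Y2),  leaf(branch(6, X2, false)) = leaf(branch(6, U, U)),  s(s(leaf(Y2))) = s(s(X1)).
Decompose mk/2: 2 = 2,  branch(n, mk(6, 6), X2) = Y2.
Delete trivial equation 2 = 2.
Bind Y2 := branch(n, mk(6, 6), X2); substituting into the one remaining equation that mentions Y2 gives: s(s(leaf(branch(n, mk(6, 6), X2)))) = s(s(X1)).
Decompose leaf/1: branch(6, X2, false) = branch(6, U, U).
Decompose branch/3: 6 = 6,  X2 = U,  false = U.
Delete trivial equation 6 = 6.
Bind X2 := U; substituting into the one remaining equation that mentions X2 gives: s(s(leaf(branch(n, mk(6, 6), U)))) = s(s(X1)). Substituting into the earlier binding gives Y2 := branch(n, mk(6, 6), U).
Bind U := false; substituting into the remaining equation gives: s(s(leaf(branch(n, mk(6, 6), false)))) = s(s(X1)). Substituting into the earlier bindings gives Y2 := branch(n, mk(6, 6), false), X2 := false.
Decompose s/1: s(leaf(branch(n, mk(6, 6), false))) = s(X1).
Decompose s/1: leaf(branch(n, mk(6, 6), false)) = X1.
Bind X1 := leaf(branch(n, mk(6, 6), false)).
MGU = { Y2 ↦ branch(n, mk(6, 6), false), X2 ↦ false, U ↦ false, X1 ↦ leaf(branch(n, mk(6, 6), false)) }, so X1 ↦ leaf(branch(n, mk(6, 6), false)).

leaf(branch(n, mk(6, 6), false))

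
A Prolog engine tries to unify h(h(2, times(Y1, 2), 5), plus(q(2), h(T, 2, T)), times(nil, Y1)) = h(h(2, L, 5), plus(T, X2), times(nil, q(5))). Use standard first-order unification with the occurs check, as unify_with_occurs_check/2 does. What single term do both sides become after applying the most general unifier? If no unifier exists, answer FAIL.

Decompose h/3: h(2, times(Y1, 2), 5) = h(2, L, 5),  plus(q(2), h(T, 2, T)) = plus(T, X2),  times(nil, Y1) = times(nil, q(5)).
Decompose h/3: 2 = 2,  times(Y1, 2) = L,  5 = 5.
Delete trivial equation 2 = 2.
Bind L := times(Y1, 2); no other remaining equation mentions L.
Delete trivial equation 5 = 5.
Decompose plus/2: q(2) = T,  h(T, 2, T) = X2.
Bind T := q(2); substituting into the one remaining equation that mentions T gives: h(q(2), 2, q(2)) = X2.
Bind X2 := h(q(2), 2, q(2)); no other remaining equation mentions X2.
Decompose times/2: nil = nil,  Y1 = q(5).
Delete trivial equation nil = nil.
Bind Y1 := q(5). Substituting into the earlier binding gives L := times(q(5), 2).
Applying the MGU to either side gives h(h(2, times(q(5), 2), 5), plus(q(2), h(q(2), 2, q(2))), times(nil, q(5))).

h(h(2, times(q(5), 2), 5), plus(q(2), h(q(2), 2, q(2))), times(nil, q(5)))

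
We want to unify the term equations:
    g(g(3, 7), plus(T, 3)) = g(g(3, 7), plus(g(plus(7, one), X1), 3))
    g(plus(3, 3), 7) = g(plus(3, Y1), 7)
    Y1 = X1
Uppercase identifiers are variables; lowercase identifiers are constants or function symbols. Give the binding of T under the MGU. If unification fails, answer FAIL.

Decompose g/2: g(3, 7) = g(3, 7),  plus(T, 3) = plus(g(plus(7, one), X1), 3).
Delete trivial equation g(3, 7) = g(3, 7).
Decompose plus/2: T = g(plus(7, one), X1),  3 = 3.
Bind T := g(plus(7, one), X1); no other remaining equation mentions T.
Delete trivial equation 3 = 3.
Decompose g/2: plus(3, 3) = plus(3, Y1),  7 = 7.
Decompose plus/2: 3 = 3,  3 = Y1.
Delete trivial equation 3 = 3.
Bind Y1 := 3; substituting into the one remaining equation that mentions Y1 gives: 3 = X1.
Delete trivial equation 7 = 7.
Bind X1 := 3. Substituting into the earlier binding gives T := g(plus(7, one), 3).
MGU = { T -> g(plus(7, one), 3), Y1 -> 3, X1 -> 3 }, so T -> g(plus(7, one), 3).

g(plus(7, one), 3)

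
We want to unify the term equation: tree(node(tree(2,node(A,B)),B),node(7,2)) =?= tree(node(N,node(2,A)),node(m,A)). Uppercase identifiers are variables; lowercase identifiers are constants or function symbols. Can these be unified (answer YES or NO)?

Decompose tree/2: node(tree(2,node(A,B)),B) =?= node(N,node(2,A)),  node(7,2) =?= node(m,A).
Decompose node/2: tree(2,node(A,B)) =?= N,  B =?= node(2,A).
Bind N := tree(2,node(A,B)); no other remaining equation mentions N.
Bind B := node(2,A); no other remaining equation mentions B. Substituting into the earlier binding gives N := tree(2,node(A,node(2,A))).
Decompose node/2: 7 =?= m,  2 =?= A.
Clash: constants 7 and m differ; no unifier exists.

NO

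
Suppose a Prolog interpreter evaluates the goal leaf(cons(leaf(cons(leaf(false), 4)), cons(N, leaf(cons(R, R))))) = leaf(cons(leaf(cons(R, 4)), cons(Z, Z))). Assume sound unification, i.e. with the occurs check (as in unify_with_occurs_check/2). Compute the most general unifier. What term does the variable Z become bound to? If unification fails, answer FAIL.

Decompose leaf/1: cons(leaf(cons(leaf(false), 4)), cons(N, leaf(cons(R, R)))) = cons(leaf(cons(R, 4)), cons(Z, Z)).
Decompose cons/2: leaf(cons(leaf(false), 4)) = leaf(cons(R, 4)),  cons(N, leaf(cons(R, R))) = cons(Z, Z).
Decompose leaf/1: cons(leaf(false), 4) = cons(R, 4).
Decompose cons/2: leaf(false) = R,  4 = 4.
Bind R := leaf(false); substituting into the one remaining equation that mentions R gives: cons(N, leaf(cons(leaf(false), leaf(false)))) = cons(Z, Z).
Delete trivial equation 4 = 4.
Decompose cons/2: N = Z,  leaf(cons(leaf(false), leaf(false))) = Z.
Bind N := Z; no other remaining equation mentions N.
Bind Z := leaf(cons(leaf(false), leaf(false))). Substituting into the earlier binding gives N := leaf(cons(leaf(false), leaf(false))).
MGU = { R = leaf(false), N = leaf(cons(leaf(false), leaf(false))), Z = leaf(cons(leaf(false), leaf(false))) }, so Z = leaf(cons(leaf(false), leaf(false))).

leaf(cons(leaf(false), leaf(false)))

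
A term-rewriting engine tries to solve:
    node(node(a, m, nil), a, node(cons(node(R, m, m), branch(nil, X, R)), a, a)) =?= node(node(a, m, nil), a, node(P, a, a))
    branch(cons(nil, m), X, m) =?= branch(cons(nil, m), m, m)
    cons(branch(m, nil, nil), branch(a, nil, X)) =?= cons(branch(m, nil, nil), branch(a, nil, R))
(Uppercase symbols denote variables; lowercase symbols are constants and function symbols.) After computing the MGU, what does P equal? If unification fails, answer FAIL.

cons(node(m, m, m), branch(nil, m, m))

Decompose node/3: node(a, m, nil) =?= node(a, m, nil),  a =?= a,  node(cons(node(R, m, m), branch(nil, X, R)), a, a) =?= node(P, a, a).
Delete trivial equation node(a, m, nil) =?= node(a, m, nil).
Delete trivial equation a =?= a.
Decompose node/3: cons(node(R, m, m), branch(nil, X, R)) =?= P,  a =?= a,  a =?= a.
Bind P := cons(node(R, m, m), branch(nil, X, R)); no other remaining equation mentions P.
Delete trivial equation a =?= a.
Delete trivial equation a =?= a.
Decompose branch/3: cons(nil, m) =?= cons(nil, m),  X =?= m,  m =?= m.
Delete trivial equation cons(nil, m) =?= cons(nil, m).
Bind X := m; substituting into the one remaining equation that mentions X gives: cons(branch(m, nil, nil), branch(a, nil, m)) =?= cons(branch(m, nil, nil), branch(a, nil, R)). Substituting into the earlier binding gives P := cons(node(R, m, m), branch(nil, m, R)).
Delete trivial equation m =?= m.
Decompose cons/2: branch(m, nil, nil) =?= branch(m, nil, nil),  branch(a, nil, m) =?= branch(a, nil, R).
Delete trivial equation branch(m, nil, nil) =?= branch(m, nil, nil).
Decompose branch/3: a =?= a,  nil =?= nil,  m =?= R.
Delete trivial equation a =?= a.
Delete trivial equation nil =?= nil.
Bind R := m. Substituting into the earlier binding gives P := cons(node(m, m, m), branch(nil, m, m)).
MGU = { P ↦ cons(node(m, m, m), branch(nil, m, m)), X ↦ m, R ↦ m }, so P ↦ cons(node(m, m, m), branch(nil, m, m)).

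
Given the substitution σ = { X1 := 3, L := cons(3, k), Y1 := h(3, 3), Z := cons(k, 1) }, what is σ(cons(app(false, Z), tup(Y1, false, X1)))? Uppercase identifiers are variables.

cons(app(false, cons(k, 1)), tup(h(3, 3), false, 3))

Replace each occurrence of X1 with 3.
Replace each occurrence of Y1 with h(3, 3).
Replace each occurrence of Z with cons(k, 1).
Result: cons(app(false, cons(k, 1)), tup(h(3, 3), false, 3)).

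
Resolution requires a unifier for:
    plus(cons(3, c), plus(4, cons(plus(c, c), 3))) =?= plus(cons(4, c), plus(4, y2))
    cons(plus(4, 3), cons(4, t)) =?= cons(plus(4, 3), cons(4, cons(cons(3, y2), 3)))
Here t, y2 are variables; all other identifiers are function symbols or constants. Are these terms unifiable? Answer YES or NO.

NO

Decompose plus/2: cons(3, c) =?= cons(4, c),  plus(4, cons(plus(c, c), 3)) =?= plus(4, y2).
Decompose cons/2: 3 =?= 4,  c =?= c.
Clash: constants 3 and 4 differ; no unifier exists.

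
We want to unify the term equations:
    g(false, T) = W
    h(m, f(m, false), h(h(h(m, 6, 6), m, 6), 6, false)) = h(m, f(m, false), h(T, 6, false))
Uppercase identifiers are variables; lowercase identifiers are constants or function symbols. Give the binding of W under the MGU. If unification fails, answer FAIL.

Bind W := g(false, T); no other remaining equation mentions W.
Decompose h/3: m = m,  f(m, false) = f(m, false),  h(h(h(m, 6, 6), m, 6), 6, false) = h(T, 6, false).
Delete trivial equation m = m.
Delete trivial equation f(m, false) = f(m, false).
Decompose h/3: h(h(m, 6, 6), m, 6) = T,  6 = 6,  false = false.
Bind T := h(h(m, 6, 6), m, 6); no other remaining equation mentions T. Substituting into the earlier binding gives W := g(false, h(h(m, 6, 6), m, 6)).
Delete trivial equation 6 = 6.
Delete trivial equation false = false.
MGU = { W ↦ g(false, h(h(m, 6, 6), m, 6)), T ↦ h(h(m, 6, 6), m, 6) }, so W ↦ g(false, h(h(m, 6, 6), m, 6)).

g(false, h(h(m, 6, 6), m, 6))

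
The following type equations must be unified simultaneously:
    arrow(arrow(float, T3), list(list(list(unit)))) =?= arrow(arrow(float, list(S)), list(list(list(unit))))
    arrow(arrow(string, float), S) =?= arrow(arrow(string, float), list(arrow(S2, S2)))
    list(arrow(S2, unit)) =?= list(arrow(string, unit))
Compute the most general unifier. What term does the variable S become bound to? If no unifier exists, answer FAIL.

Decompose arrow/2: arrow(float, T3) =?= arrow(float, list(S)),  list(list(list(unit))) =?= list(list(list(unit))).
Decompose arrow/2: float =?= float,  T3 =?= list(S).
Delete trivial equation float =?= float.
Bind T3 := list(S); no other remaining equation mentions T3.
Delete trivial equation list(list(list(unit))) =?= list(list(list(unit))).
Decompose arrow/2: arrow(string, float) =?= arrow(string, float),  S =?= list(arrow(S2, S2)).
Delete trivial equation arrow(string, float) =?= arrow(string, float).
Bind S := list(arrow(S2, S2)); no other remaining equation mentions S. Substituting into the earlier binding gives T3 := list(list(arrow(S2, S2))).
Decompose list/1: arrow(S2, unit) =?= arrow(string, unit).
Decompose arrow/2: S2 =?= string,  unit =?= unit.
Bind S2 := string; no other remaining equation mentions S2. Substituting into the earlier bindings gives T3 := list(list(arrow(string, string))), S := list(arrow(string, string)).
Delete trivial equation unit =?= unit.
MGU = { T3 -> list(list(arrow(string, string))), S -> list(arrow(string, string)), S2 -> string }, so S -> list(arrow(string, string)).

list(arrow(string, string))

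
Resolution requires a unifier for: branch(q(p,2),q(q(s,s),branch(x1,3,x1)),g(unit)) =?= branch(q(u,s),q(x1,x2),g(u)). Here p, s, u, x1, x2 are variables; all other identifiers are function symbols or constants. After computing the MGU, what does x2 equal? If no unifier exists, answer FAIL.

branch(q(2,2),3,q(2,2))

Decompose branch/3: q(p,2) =?= q(u,s),  q(q(s,s),branch(x1,3,x1)) =?= q(x1,x2),  g(unit) =?= g(u).
Decompose q/2: p =?= u,  2 =?= s.
Bind p := u; no other remaining equation mentions p.
Bind s := 2; substituting into the one remaining equation that mentions s gives: q(q(2,2),branch(x1,3,x1)) =?= q(x1,x2).
Decompose q/2: q(2,2) =?= x1,  branch(x1,3,x1) =?= x2.
Bind x1 := q(2,2); substituting into the one remaining equation that mentions x1 gives: branch(q(2,2),3,q(2,2)) =?= x2.
Bind x2 := branch(q(2,2),3,q(2,2)); no other remaining equation mentions x2.
Decompose g/1: unit =?= u.
Bind u := unit. Substituting into the earlier binding gives p := unit.
MGU = { p -> unit, s -> 2, x1 -> q(2,2), x2 -> branch(q(2,2),3,q(2,2)), u -> unit }, so x2 -> branch(q(2,2),3,q(2,2)).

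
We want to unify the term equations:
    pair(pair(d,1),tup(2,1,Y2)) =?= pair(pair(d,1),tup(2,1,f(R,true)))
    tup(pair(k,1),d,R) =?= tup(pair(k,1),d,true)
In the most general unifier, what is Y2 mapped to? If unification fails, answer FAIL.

Decompose pair/2: pair(d,1) =?= pair(d,1),  tup(2,1,Y2) =?= tup(2,1,f(R,true)).
Delete trivial equation pair(d,1) =?= pair(d,1).
Decompose tup/3: 2 =?= 2,  1 =?= 1,  Y2 =?= f(R,true).
Delete trivial equation 2 =?= 2.
Delete trivial equation 1 =?= 1.
Bind Y2 := f(R,true); no other remaining equation mentions Y2.
Decompose tup/3: pair(k,1) =?= pair(k,1),  d =?= d,  R =?= true.
Delete trivial equation pair(k,1) =?= pair(k,1).
Delete trivial equation d =?= d.
Bind R := true. Substituting into the earlier binding gives Y2 := f(true,true).
MGU = { Y2 -> f(true,true), R -> true }, so Y2 -> f(true,true).

f(true,true)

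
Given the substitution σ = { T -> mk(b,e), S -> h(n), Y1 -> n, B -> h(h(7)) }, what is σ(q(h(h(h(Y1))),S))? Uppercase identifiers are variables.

Replace each occurrence of S with h(n).
Replace each occurrence of Y1 with n.
Result: q(h(h(h(n))),h(n)).

q(h(h(h(n))),h(n))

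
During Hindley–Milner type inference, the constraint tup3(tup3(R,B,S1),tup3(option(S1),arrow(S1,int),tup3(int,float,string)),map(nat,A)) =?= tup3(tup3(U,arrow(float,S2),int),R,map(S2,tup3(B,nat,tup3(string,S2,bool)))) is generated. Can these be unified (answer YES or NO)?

Decompose tup3/3: tup3(R,B,S1) =?= tup3(U,arrow(float,S2),int),  tup3(option(S1),arrow(S1,int),tup3(int,float,string)) =?= R,  map(nat,A) =?= map(S2,tup3(B,nat,tup3(string,S2,bool))).
Decompose tup3/3: R =?= U,  B =?= arrow(float,S2),  S1 =?= int.
Bind R := U; substituting into the one remaining equation that mentions R gives: tup3(option(S1),arrow(S1,int),tup3(int,float,string)) =?= U.
Bind B := arrow(float,S2); substituting into the one remaining equation that mentions B gives: map(nat,A) =?= map(S2,tup3(arrow(float,S2),nat,tup3(string,S2,bool))).
Bind S1 := int; substituting into the one remaining equation that mentions S1 gives: tup3(option(int),arrow(int,int),tup3(int,float,string)) =?= U.
Bind U := tup3(option(int),arrow(int,int),tup3(int,float,string)); no other remaining equation mentions U. Substituting into the earlier binding gives R := tup3(option(int),arrow(int,int),tup3(int,float,string)).
Decompose map/2: nat =?= S2,  A =?= tup3(arrow(float,S2),nat,tup3(string,S2,bool)).
Bind S2 := nat; substituting into the remaining equation gives: A =?= tup3(arrow(float,nat),nat,tup3(string,nat,bool)). Substituting into the earlier binding gives B := arrow(float,nat).
Bind A := tup3(arrow(float,nat),nat,tup3(string,nat,bool)).
No equations remain and no clash or occurs-check failure arose, so a unifier exists.

YES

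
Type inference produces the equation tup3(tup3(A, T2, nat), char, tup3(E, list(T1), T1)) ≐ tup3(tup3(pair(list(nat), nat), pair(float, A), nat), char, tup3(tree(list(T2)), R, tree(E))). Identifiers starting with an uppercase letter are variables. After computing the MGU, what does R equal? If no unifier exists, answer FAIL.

list(tree(tree(list(pair(float, pair(list(nat), nat))))))

Decompose tup3/3: tup3(A, T2, nat) ≐ tup3(pair(list(nat), nat), pair(float, A), nat),  char ≐ char,  tup3(E, list(T1), T1) ≐ tup3(tree(list(T2)), R, tree(E)).
Decompose tup3/3: A ≐ pair(list(nat), nat),  T2 ≐ pair(float, A),  nat ≐ nat.
Bind A := pair(list(nat), nat); substituting into the one remaining equation that mentions A gives: T2 ≐ pair(float, pair(list(nat), nat)).
Bind T2 := pair(float, pair(list(nat), nat)); substituting into the one remaining equation that mentions T2 gives: tup3(E, list(T1), T1) ≐ tup3(tree(list(pair(float, pair(list(nat), nat)))), R, tree(E)).
Delete trivial equation nat ≐ nat.
Delete trivial equation char ≐ char.
Decompose tup3/3: E ≐ tree(list(pair(float, pair(list(nat), nat)))),  list(T1) ≐ R,  T1 ≐ tree(E).
Bind E := tree(list(pair(float, pair(list(nat), nat)))); substituting into the one remaining equation that mentions E gives: T1 ≐ tree(tree(list(pair(float, pair(list(nat), nat))))).
Bind R := list(T1); no other remaining equation mentions R.
Bind T1 := tree(tree(list(pair(float, pair(list(nat), nat))))). Substituting into the earlier binding gives R := list(tree(tree(list(pair(float, pair(list(nat), nat)))))).
MGU = { A -> pair(list(nat), nat), T2 -> pair(float, pair(list(nat), nat)), E -> tree(list(pair(float, pair(list(nat), nat)))), R -> list(tree(tree(list(pair(float, pair(list(nat), nat)))))), T1 -> tree(tree(list(pair(float, pair(list(nat), nat))))) }, so R -> list(tree(tree(list(pair(float, pair(list(nat), nat)))))).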